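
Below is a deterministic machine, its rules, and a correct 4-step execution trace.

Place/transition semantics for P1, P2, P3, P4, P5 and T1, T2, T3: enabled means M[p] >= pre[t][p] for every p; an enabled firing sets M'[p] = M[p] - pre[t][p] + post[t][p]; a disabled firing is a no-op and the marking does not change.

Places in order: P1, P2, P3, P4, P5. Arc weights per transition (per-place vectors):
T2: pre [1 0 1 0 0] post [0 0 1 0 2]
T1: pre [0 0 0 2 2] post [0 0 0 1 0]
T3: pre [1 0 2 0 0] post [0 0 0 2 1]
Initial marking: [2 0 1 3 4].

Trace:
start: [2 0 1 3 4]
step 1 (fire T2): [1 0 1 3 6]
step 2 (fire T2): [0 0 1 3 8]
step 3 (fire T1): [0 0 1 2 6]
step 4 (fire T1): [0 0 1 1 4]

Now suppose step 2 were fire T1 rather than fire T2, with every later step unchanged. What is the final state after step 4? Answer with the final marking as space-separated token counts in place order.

(re-executing from step 2 with the substitution; state before step 2: [1 0 1 3 6])
step 2 (fire T1): [1 0 1 2 4]
step 3 (fire T1): [1 0 1 1 2]
step 4 (fire T1): [1 0 1 1 2]

1 0 1 1 2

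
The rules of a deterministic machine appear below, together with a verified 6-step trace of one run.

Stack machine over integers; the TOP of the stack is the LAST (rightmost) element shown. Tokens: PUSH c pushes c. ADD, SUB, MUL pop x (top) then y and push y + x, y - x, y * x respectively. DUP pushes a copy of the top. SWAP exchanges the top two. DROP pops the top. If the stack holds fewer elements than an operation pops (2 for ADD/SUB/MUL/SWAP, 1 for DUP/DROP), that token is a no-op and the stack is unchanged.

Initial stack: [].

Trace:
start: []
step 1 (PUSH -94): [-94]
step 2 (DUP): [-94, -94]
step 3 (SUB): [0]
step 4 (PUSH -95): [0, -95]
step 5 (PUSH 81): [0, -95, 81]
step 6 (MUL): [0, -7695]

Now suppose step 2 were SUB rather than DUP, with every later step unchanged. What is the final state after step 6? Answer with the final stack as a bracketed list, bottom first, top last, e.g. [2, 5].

(re-executing from step 2 with the substitution; state before step 2: [-94])
step 2 (SUB): [-94]
step 3 (SUB): [-94]
step 4 (PUSH -95): [-94, -95]
step 5 (PUSH 81): [-94, -95, 81]
step 6 (MUL): [-94, -7695]

[-94, -7695]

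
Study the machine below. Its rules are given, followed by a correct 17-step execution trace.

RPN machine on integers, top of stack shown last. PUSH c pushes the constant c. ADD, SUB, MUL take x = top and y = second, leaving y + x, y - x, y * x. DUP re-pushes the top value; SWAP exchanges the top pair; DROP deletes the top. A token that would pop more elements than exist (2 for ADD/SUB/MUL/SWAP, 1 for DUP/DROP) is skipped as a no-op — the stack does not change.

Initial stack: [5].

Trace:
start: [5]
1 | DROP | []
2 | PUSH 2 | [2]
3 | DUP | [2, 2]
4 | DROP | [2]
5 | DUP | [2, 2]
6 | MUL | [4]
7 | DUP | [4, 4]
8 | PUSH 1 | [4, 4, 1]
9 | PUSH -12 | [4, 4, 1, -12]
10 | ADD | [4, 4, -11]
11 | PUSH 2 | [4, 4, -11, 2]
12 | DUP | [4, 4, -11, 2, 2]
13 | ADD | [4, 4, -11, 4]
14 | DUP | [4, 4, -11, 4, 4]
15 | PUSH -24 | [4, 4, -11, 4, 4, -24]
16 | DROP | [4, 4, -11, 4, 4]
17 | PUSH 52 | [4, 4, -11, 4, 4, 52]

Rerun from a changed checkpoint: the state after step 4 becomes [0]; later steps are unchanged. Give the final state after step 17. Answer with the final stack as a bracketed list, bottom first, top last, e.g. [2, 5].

[0, 0, -11, 4, 4, 52]

state after step 4 := [0]
5 | DUP | [0, 0]
6 | MUL | [0]
7 | DUP | [0, 0]
8 | PUSH 1 | [0, 0, 1]
9 | PUSH -12 | [0, 0, 1, -12]
10 | ADD | [0, 0, -11]
11 | PUSH 2 | [0, 0, -11, 2]
12 | DUP | [0, 0, -11, 2, 2]
13 | ADD | [0, 0, -11, 4]
14 | DUP | [0, 0, -11, 4, 4]
15 | PUSH -24 | [0, 0, -11, 4, 4, -24]
16 | DROP | [0, 0, -11, 4, 4]
17 | PUSH 52 | [0, 0, -11, 4, 4, 52]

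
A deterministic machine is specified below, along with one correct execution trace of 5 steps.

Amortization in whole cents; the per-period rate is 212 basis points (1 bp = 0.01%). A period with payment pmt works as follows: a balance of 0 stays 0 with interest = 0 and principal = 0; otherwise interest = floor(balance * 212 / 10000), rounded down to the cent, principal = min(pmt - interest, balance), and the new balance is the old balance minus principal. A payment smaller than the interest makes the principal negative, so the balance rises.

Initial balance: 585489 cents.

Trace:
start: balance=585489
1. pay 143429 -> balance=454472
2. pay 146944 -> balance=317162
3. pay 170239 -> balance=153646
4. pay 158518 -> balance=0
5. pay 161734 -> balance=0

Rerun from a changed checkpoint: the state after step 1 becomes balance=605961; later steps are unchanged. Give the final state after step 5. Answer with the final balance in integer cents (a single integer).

1366

state after step 1 := balance=605961
2. pay 146944 -> balance=471863
3. pay 170239 -> balance=311627
4. pay 158518 -> balance=159715
5. pay 161734 -> balance=1366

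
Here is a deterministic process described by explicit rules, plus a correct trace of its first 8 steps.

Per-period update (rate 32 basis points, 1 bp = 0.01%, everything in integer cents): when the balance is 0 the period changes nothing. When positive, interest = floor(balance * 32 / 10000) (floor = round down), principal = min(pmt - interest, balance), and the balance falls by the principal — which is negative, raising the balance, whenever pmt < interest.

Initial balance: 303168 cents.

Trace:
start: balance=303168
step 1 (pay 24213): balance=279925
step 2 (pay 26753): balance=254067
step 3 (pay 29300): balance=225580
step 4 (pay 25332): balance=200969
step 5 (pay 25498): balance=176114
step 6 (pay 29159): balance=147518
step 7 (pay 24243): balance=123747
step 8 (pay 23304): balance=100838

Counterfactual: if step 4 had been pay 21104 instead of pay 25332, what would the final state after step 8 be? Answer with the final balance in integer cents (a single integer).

105120

(re-executing from step 4 with the substitution; state before step 4: balance=225580)
step 4 (pay 21104): balance=205197
step 5 (pay 25498): balance=180355
step 6 (pay 29159): balance=151773
step 7 (pay 24243): balance=128015
step 8 (pay 23304): balance=105120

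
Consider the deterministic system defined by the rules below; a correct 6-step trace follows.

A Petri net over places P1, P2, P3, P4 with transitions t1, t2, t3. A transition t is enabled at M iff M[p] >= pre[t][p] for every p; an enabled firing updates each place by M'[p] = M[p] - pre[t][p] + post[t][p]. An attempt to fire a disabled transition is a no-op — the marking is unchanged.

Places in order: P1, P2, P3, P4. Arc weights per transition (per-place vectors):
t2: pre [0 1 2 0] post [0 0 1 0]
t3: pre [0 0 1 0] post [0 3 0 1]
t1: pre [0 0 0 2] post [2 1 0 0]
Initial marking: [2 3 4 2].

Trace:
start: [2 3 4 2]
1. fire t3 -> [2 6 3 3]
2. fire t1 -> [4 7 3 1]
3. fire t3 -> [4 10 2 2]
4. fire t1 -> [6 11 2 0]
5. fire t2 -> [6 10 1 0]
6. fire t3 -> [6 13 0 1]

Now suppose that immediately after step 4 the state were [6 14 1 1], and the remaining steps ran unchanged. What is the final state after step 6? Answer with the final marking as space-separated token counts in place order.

state after step 4 := [6 14 1 1]
5. fire t2 -> [6 14 1 1]
6. fire t3 -> [6 17 0 2]

6 17 0 2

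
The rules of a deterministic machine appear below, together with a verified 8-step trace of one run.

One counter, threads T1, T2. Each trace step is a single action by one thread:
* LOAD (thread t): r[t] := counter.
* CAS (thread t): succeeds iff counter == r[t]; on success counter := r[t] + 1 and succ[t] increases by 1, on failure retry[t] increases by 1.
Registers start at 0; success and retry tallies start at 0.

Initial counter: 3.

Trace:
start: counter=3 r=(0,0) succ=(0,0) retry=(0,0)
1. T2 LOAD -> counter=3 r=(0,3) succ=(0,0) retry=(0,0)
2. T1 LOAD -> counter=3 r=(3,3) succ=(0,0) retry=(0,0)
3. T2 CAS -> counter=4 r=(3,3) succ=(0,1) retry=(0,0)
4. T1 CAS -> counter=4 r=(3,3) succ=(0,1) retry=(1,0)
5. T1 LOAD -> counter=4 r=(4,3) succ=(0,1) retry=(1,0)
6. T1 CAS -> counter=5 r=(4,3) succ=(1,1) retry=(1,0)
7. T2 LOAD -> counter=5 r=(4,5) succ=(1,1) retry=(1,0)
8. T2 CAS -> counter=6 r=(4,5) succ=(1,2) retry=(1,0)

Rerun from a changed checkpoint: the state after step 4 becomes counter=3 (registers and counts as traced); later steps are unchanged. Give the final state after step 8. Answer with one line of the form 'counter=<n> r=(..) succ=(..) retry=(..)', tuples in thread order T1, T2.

counter=5 r=(3,4) succ=(1,2) retry=(1,0)

state after step 4 := counter=3 r=(3,3) succ=(0,1) retry=(1,0)
5. T1 LOAD -> counter=3 r=(3,3) succ=(0,1) retry=(1,0)
6. T1 CAS -> counter=4 r=(3,3) succ=(1,1) retry=(1,0)
7. T2 LOAD -> counter=4 r=(3,4) succ=(1,1) retry=(1,0)
8. T2 CAS -> counter=5 r=(3,4) succ=(1,2) retry=(1,0)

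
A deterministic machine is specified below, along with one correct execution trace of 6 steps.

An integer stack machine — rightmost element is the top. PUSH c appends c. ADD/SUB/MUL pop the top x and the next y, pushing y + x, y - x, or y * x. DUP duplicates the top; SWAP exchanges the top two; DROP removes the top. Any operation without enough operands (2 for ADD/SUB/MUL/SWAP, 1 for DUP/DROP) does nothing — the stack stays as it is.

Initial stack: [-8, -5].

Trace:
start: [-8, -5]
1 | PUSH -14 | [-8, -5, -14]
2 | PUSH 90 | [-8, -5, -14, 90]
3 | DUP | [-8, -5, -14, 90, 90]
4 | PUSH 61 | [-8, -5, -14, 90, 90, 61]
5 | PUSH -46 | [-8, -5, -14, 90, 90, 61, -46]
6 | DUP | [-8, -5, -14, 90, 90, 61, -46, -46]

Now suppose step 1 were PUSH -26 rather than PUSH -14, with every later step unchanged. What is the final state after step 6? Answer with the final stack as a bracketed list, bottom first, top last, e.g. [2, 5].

[-8, -5, -26, 90, 90, 61, -46, -46]

(re-executing from step 1 with the substitution; state before step 1: [-8, -5])
1 | PUSH -26 | [-8, -5, -26]
2 | PUSH 90 | [-8, -5, -26, 90]
3 | DUP | [-8, -5, -26, 90, 90]
4 | PUSH 61 | [-8, -5, -26, 90, 90, 61]
5 | PUSH -46 | [-8, -5, -26, 90, 90, 61, -46]
6 | DUP | [-8, -5, -26, 90, 90, 61, -46, -46]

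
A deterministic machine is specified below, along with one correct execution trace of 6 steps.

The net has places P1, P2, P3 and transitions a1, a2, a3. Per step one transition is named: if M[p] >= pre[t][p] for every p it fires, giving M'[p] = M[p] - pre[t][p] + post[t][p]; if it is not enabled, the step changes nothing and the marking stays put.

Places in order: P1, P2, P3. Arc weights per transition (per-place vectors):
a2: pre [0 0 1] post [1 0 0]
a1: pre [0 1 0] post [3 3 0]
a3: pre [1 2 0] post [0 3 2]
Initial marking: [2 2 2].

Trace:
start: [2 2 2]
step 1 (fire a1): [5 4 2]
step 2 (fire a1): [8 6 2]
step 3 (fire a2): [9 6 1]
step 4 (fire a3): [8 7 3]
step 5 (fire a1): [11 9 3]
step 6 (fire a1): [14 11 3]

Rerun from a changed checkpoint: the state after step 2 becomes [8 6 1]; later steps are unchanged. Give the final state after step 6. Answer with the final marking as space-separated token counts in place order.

state after step 2 := [8 6 1]
step 3 (fire a2): [9 6 0]
step 4 (fire a3): [8 7 2]
step 5 (fire a1): [11 9 2]
step 6 (fire a1): [14 11 2]

14 11 2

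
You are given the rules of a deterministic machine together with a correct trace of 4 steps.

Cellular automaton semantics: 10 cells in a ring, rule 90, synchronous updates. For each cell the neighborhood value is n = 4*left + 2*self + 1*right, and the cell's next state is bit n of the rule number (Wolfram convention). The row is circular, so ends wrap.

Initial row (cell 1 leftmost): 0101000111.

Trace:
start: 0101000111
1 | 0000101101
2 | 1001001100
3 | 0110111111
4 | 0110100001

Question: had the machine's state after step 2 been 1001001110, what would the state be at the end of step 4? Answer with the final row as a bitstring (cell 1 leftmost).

state after step 2 := 1001001110
3 | 0110111010
4 | 1110101001

1110101001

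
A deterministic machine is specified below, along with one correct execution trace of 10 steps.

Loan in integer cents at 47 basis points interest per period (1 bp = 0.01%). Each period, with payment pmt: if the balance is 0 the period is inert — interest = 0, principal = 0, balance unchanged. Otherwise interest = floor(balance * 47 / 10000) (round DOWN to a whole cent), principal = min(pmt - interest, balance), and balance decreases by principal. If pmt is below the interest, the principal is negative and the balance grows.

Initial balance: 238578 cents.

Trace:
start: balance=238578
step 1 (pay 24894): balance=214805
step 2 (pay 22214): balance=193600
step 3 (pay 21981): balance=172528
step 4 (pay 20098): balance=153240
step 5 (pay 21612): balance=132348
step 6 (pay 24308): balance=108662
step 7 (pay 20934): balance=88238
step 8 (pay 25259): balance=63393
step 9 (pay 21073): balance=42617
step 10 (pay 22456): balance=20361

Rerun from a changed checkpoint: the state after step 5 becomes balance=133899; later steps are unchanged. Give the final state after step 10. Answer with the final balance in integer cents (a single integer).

state after step 5 := balance=133899
step 6 (pay 24308): balance=110220
step 7 (pay 20934): balance=89804
step 8 (pay 25259): balance=64967
step 9 (pay 21073): balance=44199
step 10 (pay 22456): balance=21950

21950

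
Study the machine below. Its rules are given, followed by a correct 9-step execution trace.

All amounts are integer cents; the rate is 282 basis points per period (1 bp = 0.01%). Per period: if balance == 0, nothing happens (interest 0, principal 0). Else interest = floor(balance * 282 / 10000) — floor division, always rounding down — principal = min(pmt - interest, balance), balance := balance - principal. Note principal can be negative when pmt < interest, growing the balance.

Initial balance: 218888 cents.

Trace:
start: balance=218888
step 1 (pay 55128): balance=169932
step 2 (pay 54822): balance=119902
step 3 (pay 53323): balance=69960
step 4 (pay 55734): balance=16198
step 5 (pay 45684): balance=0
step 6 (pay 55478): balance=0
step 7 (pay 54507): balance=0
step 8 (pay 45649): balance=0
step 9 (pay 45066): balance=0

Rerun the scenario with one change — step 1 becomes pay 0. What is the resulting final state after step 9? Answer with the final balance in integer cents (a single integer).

(re-executing from step 1 with the substitution; state before step 1: balance=218888)
step 1 (pay 0): balance=225060
step 2 (pay 54822): balance=176584
step 3 (pay 53323): balance=128240
step 4 (pay 55734): balance=76122
step 5 (pay 45684): balance=32584
step 6 (pay 55478): balance=0
step 7 (pay 54507): balance=0
step 8 (pay 45649): balance=0
step 9 (pay 45066): balance=0

0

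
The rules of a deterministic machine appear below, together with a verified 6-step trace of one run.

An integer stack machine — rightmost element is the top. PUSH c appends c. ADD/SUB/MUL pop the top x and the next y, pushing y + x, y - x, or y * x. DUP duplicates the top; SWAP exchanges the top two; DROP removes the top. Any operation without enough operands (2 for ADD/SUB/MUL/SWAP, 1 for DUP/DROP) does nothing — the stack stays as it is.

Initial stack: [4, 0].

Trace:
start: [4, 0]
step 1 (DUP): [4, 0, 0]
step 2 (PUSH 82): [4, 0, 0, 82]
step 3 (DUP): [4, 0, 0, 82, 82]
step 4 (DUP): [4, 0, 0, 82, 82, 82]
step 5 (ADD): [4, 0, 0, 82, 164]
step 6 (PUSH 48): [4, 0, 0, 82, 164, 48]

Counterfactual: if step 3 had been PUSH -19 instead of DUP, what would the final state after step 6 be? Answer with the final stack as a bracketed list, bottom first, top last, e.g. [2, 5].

(re-executing from step 3 with the substitution; state before step 3: [4, 0, 0, 82])
step 3 (PUSH -19): [4, 0, 0, 82, -19]
step 4 (DUP): [4, 0, 0, 82, -19, -19]
step 5 (ADD): [4, 0, 0, 82, -38]
step 6 (PUSH 48): [4, 0, 0, 82, -38, 48]

[4, 0, 0, 82, -38, 48]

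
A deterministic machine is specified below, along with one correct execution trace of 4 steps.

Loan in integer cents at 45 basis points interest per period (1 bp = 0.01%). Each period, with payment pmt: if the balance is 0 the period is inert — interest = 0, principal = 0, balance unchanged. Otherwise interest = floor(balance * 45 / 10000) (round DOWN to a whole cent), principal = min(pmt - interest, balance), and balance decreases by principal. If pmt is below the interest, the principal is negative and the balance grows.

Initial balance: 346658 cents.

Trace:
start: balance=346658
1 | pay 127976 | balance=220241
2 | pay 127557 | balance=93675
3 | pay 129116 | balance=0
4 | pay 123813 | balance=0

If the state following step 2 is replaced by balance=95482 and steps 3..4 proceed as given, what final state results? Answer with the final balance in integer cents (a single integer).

state after step 2 := balance=95482
3 | pay 129116 | balance=0
4 | pay 123813 | balance=0

0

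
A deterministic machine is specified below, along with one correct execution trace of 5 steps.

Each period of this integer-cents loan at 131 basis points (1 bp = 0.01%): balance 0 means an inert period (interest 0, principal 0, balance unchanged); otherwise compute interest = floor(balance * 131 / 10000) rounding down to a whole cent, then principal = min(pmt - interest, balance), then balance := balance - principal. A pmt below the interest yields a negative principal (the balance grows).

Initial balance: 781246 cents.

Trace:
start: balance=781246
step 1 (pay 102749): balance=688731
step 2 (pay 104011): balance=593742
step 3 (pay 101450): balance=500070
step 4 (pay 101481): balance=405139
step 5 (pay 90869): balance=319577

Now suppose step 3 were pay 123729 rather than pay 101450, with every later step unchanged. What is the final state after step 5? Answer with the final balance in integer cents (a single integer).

(re-executing from step 3 with the substitution; state before step 3: balance=593742)
step 3 (pay 123729): balance=477791
step 4 (pay 101481): balance=382569
step 5 (pay 90869): balance=296711

296711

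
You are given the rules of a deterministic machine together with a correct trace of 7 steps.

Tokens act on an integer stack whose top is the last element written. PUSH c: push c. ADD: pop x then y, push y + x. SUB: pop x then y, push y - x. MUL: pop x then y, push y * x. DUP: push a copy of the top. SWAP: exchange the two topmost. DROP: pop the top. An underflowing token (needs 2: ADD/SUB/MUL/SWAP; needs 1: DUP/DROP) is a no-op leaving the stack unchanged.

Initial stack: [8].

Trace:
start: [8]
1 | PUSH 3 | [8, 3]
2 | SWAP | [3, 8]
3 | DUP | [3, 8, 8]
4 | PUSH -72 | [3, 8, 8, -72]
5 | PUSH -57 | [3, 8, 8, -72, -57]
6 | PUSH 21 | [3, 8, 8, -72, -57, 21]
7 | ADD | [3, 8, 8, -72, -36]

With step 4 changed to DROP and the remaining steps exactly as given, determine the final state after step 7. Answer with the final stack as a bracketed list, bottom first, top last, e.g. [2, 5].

[3, 8, -36]

(re-executing from step 4 with the substitution; state before step 4: [3, 8, 8])
4 | DROP | [3, 8]
5 | PUSH -57 | [3, 8, -57]
6 | PUSH 21 | [3, 8, -57, 21]
7 | ADD | [3, 8, -36]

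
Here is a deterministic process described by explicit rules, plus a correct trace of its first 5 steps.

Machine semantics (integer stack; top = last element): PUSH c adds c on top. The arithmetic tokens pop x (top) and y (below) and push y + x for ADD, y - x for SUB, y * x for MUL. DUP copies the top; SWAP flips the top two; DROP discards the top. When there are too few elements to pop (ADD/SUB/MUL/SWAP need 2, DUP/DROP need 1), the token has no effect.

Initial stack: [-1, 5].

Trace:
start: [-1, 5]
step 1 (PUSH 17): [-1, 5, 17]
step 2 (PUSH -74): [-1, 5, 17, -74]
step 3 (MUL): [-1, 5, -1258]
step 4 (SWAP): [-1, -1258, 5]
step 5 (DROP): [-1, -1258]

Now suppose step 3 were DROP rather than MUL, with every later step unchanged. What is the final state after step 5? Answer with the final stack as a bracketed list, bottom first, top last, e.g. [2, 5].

(re-executing from step 3 with the substitution; state before step 3: [-1, 5, 17, -74])
step 3 (DROP): [-1, 5, 17]
step 4 (SWAP): [-1, 17, 5]
step 5 (DROP): [-1, 17]

[-1, 17]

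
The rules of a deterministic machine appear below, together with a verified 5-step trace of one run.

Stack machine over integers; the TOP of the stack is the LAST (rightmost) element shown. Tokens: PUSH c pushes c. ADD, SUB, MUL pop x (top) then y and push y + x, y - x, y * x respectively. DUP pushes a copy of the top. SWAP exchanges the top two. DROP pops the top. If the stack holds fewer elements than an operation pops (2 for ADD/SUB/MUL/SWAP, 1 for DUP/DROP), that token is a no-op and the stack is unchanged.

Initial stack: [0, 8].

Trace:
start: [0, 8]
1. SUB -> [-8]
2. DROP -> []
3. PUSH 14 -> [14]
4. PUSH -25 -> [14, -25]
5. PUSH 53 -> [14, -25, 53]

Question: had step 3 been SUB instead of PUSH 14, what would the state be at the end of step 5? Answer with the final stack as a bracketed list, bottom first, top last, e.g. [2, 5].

(re-executing from step 3 with the substitution; state before step 3: [])
3. SUB -> []
4. PUSH -25 -> [-25]
5. PUSH 53 -> [-25, 53]

[-25, 53]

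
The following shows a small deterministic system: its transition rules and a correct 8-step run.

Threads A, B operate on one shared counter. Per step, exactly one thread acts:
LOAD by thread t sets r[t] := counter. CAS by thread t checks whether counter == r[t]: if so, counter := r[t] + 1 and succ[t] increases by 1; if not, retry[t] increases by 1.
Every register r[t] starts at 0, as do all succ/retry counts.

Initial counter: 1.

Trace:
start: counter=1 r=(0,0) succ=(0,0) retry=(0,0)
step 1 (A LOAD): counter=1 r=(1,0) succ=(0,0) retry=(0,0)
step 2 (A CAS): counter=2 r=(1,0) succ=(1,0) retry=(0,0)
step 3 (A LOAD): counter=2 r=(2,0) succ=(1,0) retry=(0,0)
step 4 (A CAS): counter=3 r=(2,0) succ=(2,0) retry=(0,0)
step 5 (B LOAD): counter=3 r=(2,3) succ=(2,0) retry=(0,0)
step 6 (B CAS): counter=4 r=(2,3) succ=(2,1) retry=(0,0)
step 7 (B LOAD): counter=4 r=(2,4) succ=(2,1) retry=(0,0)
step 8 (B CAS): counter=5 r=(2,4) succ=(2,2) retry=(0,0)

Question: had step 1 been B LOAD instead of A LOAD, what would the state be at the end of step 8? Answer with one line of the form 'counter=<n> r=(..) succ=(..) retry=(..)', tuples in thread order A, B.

(re-executing from step 1 with the substitution; state before step 1: counter=1 r=(0,0) succ=(0,0) retry=(0,0))
step 1 (B LOAD): counter=1 r=(0,1) succ=(0,0) retry=(0,0)
step 2 (A CAS): counter=1 r=(0,1) succ=(0,0) retry=(1,0)
step 3 (A LOAD): counter=1 r=(1,1) succ=(0,0) retry=(1,0)
step 4 (A CAS): counter=2 r=(1,1) succ=(1,0) retry=(1,0)
step 5 (B LOAD): counter=2 r=(1,2) succ=(1,0) retry=(1,0)
step 6 (B CAS): counter=3 r=(1,2) succ=(1,1) retry=(1,0)
step 7 (B LOAD): counter=3 r=(1,3) succ=(1,1) retry=(1,0)
step 8 (B CAS): counter=4 r=(1,3) succ=(1,2) retry=(1,0)

counter=4 r=(1,3) succ=(1,2) retry=(1,0)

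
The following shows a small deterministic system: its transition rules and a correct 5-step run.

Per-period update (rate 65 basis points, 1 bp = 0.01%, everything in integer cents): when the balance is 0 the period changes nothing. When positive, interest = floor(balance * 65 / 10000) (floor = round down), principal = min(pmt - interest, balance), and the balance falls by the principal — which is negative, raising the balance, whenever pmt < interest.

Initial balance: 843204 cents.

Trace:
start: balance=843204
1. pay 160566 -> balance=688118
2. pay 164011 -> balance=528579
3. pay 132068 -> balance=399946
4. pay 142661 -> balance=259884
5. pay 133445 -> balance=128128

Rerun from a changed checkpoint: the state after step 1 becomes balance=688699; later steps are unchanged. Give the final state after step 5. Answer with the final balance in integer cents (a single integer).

128725

state after step 1 := balance=688699
2. pay 164011 -> balance=529164
3. pay 132068 -> balance=400535
4. pay 142661 -> balance=260477
5. pay 133445 -> balance=128725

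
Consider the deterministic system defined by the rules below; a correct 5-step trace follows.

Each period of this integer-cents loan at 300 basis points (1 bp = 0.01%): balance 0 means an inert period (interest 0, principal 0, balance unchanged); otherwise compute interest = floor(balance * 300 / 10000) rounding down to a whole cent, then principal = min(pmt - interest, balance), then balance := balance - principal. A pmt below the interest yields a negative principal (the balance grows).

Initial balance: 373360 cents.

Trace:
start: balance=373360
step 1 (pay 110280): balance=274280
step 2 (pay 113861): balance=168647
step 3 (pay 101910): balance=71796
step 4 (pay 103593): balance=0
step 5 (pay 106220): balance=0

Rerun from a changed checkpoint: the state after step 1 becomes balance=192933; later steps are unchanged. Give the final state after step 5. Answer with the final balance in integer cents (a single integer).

state after step 1 := balance=192933
step 2 (pay 113861): balance=84859
step 3 (pay 101910): balance=0
step 4 (pay 103593): balance=0
step 5 (pay 106220): balance=0

0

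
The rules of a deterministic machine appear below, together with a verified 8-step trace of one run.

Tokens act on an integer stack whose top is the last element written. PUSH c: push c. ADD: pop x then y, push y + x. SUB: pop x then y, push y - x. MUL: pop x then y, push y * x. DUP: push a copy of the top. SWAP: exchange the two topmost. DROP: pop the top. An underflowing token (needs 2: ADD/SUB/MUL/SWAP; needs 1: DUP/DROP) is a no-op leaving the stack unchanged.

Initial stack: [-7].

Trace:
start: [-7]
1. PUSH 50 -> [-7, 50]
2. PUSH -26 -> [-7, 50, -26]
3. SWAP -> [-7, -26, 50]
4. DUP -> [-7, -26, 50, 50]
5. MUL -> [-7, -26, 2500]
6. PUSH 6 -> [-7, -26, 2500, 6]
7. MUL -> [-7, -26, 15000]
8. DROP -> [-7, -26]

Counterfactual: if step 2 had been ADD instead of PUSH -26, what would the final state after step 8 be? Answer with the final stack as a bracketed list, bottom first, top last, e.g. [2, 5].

(re-executing from step 2 with the substitution; state before step 2: [-7, 50])
2. ADD -> [43]
3. SWAP -> [43]
4. DUP -> [43, 43]
5. MUL -> [1849]
6. PUSH 6 -> [1849, 6]
7. MUL -> [11094]
8. DROP -> []

[]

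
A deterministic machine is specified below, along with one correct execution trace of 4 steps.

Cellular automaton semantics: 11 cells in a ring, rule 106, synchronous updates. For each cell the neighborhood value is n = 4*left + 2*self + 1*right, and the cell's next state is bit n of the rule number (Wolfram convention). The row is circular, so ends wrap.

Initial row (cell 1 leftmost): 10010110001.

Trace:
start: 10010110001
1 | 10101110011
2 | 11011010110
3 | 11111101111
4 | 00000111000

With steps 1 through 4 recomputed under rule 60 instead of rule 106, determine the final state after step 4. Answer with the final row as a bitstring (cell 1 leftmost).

(re-executing steps 1..4 under rule 60; state before step 1: 10010110001)
1 | 01011101001
2 | 11110011101
3 | 00001010011
4 | 10001111010

10001111010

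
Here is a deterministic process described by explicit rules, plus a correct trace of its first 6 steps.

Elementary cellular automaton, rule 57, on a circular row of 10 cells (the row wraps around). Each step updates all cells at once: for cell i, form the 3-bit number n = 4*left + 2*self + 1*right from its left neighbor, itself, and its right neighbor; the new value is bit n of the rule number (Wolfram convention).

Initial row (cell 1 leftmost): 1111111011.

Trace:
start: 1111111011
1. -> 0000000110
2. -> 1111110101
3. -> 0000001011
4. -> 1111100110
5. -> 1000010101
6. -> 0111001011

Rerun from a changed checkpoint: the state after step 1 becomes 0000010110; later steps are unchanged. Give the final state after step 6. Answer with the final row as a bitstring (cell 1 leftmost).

state after step 1 := 0000010110
2. -> 1111001101
3. -> 0000101011
4. -> 1110010110
5. -> 1001001101
6. -> 0100101011

0100101011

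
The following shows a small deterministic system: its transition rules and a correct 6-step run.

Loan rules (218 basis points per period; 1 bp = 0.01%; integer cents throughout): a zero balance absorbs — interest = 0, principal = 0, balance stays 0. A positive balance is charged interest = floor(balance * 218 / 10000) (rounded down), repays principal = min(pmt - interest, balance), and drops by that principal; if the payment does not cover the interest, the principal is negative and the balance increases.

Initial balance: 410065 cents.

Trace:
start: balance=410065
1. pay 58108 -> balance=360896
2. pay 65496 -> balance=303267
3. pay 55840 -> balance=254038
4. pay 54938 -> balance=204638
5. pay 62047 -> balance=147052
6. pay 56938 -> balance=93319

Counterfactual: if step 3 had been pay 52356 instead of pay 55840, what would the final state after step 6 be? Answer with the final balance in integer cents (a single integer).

97034

(re-executing from step 3 with the substitution; state before step 3: balance=303267)
3. pay 52356 -> balance=257522
4. pay 54938 -> balance=208197
5. pay 62047 -> balance=150688
6. pay 56938 -> balance=97034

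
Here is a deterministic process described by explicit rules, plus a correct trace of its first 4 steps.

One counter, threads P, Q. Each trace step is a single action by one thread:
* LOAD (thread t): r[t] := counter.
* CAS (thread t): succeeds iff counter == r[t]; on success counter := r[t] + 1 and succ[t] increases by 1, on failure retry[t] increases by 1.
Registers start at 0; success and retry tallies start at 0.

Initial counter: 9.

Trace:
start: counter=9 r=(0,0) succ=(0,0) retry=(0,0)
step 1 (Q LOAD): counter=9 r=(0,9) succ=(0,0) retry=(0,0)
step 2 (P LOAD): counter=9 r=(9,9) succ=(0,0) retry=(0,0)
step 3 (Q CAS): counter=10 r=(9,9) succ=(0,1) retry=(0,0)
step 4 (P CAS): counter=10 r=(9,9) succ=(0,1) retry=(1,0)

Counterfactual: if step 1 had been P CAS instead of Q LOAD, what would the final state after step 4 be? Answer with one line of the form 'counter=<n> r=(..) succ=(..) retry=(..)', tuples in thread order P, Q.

(re-executing from step 1 with the substitution; state before step 1: counter=9 r=(0,0) succ=(0,0) retry=(0,0))
step 1 (P CAS): counter=9 r=(0,0) succ=(0,0) retry=(1,0)
step 2 (P LOAD): counter=9 r=(9,0) succ=(0,0) retry=(1,0)
step 3 (Q CAS): counter=9 r=(9,0) succ=(0,0) retry=(1,1)
step 4 (P CAS): counter=10 r=(9,0) succ=(1,0) retry=(1,1)

counter=10 r=(9,0) succ=(1,0) retry=(1,1)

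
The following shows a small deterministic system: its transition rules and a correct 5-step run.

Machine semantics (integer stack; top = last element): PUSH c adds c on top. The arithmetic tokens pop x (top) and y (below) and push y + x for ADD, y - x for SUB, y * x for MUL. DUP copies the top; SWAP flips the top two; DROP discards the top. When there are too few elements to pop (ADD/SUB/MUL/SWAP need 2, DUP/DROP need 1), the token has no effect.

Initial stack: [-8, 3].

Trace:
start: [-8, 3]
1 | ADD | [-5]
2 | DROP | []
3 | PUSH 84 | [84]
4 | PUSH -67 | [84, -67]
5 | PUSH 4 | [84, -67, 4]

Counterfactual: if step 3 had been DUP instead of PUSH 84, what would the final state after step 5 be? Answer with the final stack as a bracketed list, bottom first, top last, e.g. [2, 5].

(re-executing from step 3 with the substitution; state before step 3: [])
3 | DUP | []
4 | PUSH -67 | [-67]
5 | PUSH 4 | [-67, 4]

[-67, 4]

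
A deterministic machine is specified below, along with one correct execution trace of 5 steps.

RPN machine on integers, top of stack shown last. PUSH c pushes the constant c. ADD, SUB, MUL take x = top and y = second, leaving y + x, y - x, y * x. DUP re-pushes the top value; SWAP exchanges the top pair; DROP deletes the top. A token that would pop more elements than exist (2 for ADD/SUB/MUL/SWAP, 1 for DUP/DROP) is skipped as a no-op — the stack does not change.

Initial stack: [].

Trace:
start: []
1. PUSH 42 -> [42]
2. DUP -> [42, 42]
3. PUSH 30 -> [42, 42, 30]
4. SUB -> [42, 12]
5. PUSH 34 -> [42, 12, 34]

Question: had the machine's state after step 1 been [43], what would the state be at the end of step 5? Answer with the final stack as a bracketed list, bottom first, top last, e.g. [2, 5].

[43, 13, 34]

state after step 1 := [43]
2. DUP -> [43, 43]
3. PUSH 30 -> [43, 43, 30]
4. SUB -> [43, 13]
5. PUSH 34 -> [43, 13, 34]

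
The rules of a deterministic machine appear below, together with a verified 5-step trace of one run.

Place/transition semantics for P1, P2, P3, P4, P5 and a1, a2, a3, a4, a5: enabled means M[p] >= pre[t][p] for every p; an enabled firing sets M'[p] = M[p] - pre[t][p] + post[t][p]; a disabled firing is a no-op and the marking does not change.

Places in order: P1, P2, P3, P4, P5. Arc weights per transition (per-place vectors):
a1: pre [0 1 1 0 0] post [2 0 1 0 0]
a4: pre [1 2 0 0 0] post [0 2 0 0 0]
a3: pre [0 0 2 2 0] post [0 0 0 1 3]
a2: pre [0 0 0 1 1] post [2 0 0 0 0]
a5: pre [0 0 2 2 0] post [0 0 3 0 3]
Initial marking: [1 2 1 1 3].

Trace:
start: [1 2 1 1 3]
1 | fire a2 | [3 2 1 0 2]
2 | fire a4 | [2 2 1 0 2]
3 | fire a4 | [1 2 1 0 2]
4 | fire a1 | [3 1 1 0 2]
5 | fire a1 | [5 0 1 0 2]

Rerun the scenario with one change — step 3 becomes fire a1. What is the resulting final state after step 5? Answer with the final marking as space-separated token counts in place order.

(re-executing from step 3 with the substitution; state before step 3: [2 2 1 0 2])
3 | fire a1 | [4 1 1 0 2]
4 | fire a1 | [6 0 1 0 2]
5 | fire a1 | [6 0 1 0 2]

6 0 1 0 2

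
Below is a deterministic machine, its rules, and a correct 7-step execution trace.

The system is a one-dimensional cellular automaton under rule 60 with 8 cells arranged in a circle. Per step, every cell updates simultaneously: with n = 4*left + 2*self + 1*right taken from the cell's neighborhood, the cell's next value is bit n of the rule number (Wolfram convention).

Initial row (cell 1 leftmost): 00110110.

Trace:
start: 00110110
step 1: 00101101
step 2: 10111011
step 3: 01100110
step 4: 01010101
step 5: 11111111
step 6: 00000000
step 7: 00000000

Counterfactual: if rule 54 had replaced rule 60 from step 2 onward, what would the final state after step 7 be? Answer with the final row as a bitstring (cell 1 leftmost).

00100001

(re-executing steps 2..7 under rule 54; state before step 2: 00101101)
step 2: 11110011
step 3: 00001100
step 4: 00010010
step 5: 00111111
step 6: 11000000
step 7: 00100001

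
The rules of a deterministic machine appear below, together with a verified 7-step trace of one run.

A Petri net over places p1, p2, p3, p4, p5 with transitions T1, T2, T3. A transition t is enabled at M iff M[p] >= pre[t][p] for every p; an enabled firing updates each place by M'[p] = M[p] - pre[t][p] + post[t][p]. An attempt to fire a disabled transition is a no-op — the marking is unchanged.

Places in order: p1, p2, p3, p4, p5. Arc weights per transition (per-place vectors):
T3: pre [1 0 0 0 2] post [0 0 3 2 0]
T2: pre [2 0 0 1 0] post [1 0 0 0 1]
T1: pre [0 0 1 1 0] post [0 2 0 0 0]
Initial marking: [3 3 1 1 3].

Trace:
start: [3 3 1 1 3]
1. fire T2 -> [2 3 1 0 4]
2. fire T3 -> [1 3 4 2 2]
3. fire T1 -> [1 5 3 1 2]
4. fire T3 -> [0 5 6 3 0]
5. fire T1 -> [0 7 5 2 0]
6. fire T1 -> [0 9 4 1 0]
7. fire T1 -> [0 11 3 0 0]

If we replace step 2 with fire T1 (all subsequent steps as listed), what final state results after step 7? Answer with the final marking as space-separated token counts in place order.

1 7 2 0 2

(re-executing from step 2 with the substitution; state before step 2: [2 3 1 0 4])
2. fire T1 -> [2 3 1 0 4]
3. fire T1 -> [2 3 1 0 4]
4. fire T3 -> [1 3 4 2 2]
5. fire T1 -> [1 5 3 1 2]
6. fire T1 -> [1 7 2 0 2]
7. fire T1 -> [1 7 2 0 2]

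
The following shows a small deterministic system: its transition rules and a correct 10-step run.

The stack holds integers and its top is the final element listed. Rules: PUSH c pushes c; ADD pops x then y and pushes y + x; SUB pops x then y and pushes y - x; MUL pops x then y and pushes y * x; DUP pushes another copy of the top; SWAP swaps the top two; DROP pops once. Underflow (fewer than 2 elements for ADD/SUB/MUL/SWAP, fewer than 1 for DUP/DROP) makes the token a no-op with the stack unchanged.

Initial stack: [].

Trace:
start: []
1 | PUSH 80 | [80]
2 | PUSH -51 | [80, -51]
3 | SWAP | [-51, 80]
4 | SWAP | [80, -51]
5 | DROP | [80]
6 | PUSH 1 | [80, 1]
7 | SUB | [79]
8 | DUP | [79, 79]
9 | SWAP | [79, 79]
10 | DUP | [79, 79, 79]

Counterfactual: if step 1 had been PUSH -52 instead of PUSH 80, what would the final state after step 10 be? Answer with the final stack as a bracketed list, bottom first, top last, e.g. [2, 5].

(re-executing from step 1 with the substitution; state before step 1: [])
1 | PUSH -52 | [-52]
2 | PUSH -51 | [-52, -51]
3 | SWAP | [-51, -52]
4 | SWAP | [-52, -51]
5 | DROP | [-52]
6 | PUSH 1 | [-52, 1]
7 | SUB | [-53]
8 | DUP | [-53, -53]
9 | SWAP | [-53, -53]
10 | DUP | [-53, -53, -53]

[-53, -53, -53]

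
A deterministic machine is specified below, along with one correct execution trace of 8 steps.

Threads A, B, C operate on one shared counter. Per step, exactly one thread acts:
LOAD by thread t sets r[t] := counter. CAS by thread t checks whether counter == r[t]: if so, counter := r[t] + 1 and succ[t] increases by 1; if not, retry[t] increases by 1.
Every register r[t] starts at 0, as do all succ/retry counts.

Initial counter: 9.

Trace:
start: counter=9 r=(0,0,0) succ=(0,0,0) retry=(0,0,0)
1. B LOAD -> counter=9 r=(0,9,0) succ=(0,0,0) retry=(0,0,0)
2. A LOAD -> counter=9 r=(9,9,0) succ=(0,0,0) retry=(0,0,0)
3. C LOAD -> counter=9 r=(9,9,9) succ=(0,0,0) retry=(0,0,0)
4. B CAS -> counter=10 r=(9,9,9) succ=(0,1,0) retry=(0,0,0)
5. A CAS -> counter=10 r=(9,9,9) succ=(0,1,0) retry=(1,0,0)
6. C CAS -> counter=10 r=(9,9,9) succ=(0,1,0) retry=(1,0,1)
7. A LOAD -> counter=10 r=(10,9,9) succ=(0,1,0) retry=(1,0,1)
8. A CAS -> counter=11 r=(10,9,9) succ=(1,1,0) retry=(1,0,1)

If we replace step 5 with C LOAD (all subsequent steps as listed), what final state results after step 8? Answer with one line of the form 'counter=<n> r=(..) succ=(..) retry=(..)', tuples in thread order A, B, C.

counter=12 r=(11,9,10) succ=(1,1,1) retry=(0,0,0)

(re-executing from step 5 with the substitution; state before step 5: counter=10 r=(9,9,9) succ=(0,1,0) retry=(0,0,0))
5. C LOAD -> counter=10 r=(9,9,10) succ=(0,1,0) retry=(0,0,0)
6. C CAS -> counter=11 r=(9,9,10) succ=(0,1,1) retry=(0,0,0)
7. A LOAD -> counter=11 r=(11,9,10) succ=(0,1,1) retry=(0,0,0)
8. A CAS -> counter=12 r=(11,9,10) succ=(1,1,1) retry=(0,0,0)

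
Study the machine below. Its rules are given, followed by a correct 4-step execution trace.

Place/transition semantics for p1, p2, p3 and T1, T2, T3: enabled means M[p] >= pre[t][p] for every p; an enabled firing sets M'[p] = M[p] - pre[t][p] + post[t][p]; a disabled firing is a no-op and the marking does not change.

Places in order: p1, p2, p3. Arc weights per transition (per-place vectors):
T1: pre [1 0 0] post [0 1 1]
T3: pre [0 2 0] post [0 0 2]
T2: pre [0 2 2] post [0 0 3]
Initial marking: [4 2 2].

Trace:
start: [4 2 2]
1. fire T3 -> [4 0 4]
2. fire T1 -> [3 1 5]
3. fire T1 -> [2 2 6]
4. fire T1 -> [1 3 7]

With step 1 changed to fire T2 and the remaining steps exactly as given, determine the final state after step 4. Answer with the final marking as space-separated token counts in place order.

(re-executing from step 1 with the substitution; state before step 1: [4 2 2])
1. fire T2 -> [4 0 3]
2. fire T1 -> [3 1 4]
3. fire T1 -> [2 2 5]
4. fire T1 -> [1 3 6]

1 3 6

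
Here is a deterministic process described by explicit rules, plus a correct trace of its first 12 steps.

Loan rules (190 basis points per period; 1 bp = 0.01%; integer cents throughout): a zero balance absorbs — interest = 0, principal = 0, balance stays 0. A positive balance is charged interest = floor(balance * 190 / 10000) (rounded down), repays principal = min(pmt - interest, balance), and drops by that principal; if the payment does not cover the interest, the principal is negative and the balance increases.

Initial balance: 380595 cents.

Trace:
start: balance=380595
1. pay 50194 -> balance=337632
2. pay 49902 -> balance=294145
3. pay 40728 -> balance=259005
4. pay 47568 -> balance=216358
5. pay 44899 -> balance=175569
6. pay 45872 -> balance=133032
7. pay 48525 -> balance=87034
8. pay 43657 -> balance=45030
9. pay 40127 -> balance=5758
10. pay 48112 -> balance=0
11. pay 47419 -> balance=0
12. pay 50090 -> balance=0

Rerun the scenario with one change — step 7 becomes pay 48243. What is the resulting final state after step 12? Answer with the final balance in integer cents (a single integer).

(re-executing from step 7 with the substitution; state before step 7: balance=133032)
7. pay 48243 -> balance=87316
8. pay 43657 -> balance=45318
9. pay 40127 -> balance=6052
10. pay 48112 -> balance=0
11. pay 47419 -> balance=0
12. pay 50090 -> balance=0

0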